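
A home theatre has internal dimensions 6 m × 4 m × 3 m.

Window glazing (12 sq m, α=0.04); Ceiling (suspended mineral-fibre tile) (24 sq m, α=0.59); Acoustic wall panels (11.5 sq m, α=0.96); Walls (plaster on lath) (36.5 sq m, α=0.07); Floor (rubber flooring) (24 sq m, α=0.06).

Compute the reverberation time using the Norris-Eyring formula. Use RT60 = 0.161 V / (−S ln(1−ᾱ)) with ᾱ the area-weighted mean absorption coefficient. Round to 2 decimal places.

0.33 s

S = Σ Sᵢ = 108.0 sq m.
Σ(Sᵢαᵢ) = 12×0.04 + 24×0.59 + 11.5×0.96 + 36.5×0.07 + 24×0.06 = 29.675.
ᾱ = 29.675 / 108.0 = 0.2748.
Eyring denominator: −S ln(1−ᾱ) = 34.701.
V = 6 × 4 × 3 = 72 m³.
T = 0.161·V/[−S·ln(1−ᾱ)] = 0.161·72/34.701 = 0.33 s.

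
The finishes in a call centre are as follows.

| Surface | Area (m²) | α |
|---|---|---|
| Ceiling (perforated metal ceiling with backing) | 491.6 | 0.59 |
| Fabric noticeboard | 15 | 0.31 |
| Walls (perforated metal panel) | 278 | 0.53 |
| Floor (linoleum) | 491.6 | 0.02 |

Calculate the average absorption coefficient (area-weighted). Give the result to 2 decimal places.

0.35

S = Σ Sᵢ = 491.6 + 15 + 278 + 491.6 = 1276.2 m².
A = 491.6·0.59 + 15·0.31 + 278·0.53 + 491.6·0.02 = 451.866 sabins.
ᾱ = A/S = 0.35.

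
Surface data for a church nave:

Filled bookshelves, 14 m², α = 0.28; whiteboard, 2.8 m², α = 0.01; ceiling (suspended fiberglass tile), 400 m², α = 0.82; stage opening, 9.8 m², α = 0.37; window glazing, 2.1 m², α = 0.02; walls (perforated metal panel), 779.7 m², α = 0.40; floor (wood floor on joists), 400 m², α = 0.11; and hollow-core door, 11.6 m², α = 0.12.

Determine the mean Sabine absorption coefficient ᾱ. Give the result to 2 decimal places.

0.43

Total surface area S = 1620.0 m².
Weighted sum Σ Sα = 692.888.
ᾱ = 692.888 / 1620.0 = 0.43.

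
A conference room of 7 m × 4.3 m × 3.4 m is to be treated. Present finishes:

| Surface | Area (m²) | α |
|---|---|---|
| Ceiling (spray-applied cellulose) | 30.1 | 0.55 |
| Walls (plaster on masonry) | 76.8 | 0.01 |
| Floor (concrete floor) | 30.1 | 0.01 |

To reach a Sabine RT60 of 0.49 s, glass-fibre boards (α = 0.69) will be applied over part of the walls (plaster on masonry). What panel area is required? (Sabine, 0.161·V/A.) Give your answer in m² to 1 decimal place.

Summing Sᵢαᵢ: 16.555 + 0.768 + 0.301 → A₁ = 17.624 sabins.
Required A₂ = 0.161·102.34/0.49 = 33.626 sabins.
ΔA needed = 33.626 − 17.624 = 16.002 sabins.
Net gain per m²: Δα = 0.69 − 0.01 = 0.68.
Panel area = 16.002 / 0.68 = 23.5 m².

23.5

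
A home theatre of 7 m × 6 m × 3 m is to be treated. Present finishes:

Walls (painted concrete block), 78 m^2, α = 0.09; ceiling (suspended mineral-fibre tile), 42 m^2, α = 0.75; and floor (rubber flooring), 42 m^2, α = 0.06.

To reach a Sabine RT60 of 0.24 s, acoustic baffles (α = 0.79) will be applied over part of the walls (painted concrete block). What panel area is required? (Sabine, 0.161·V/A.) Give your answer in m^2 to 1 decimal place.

A₁ = Σ Sᵢαᵢ = 78*0.09 + 42*0.75 + 42*0.06 = 41.040 sabins.
V = 126 m³. Target absorption A₂ = 0.161 × 126 / 0.24 = 84.525 sabins.
ΔA needed = 84.525 − 41.040 = 43.485 sabins.
Each m^2 of panel replacing the walls (painted concrete block) adds (0.79 − 0.09) = 0.70 sabins.
Area = ΔA/Δα = 43.485/0.70 = 62.1 m^2.

62.1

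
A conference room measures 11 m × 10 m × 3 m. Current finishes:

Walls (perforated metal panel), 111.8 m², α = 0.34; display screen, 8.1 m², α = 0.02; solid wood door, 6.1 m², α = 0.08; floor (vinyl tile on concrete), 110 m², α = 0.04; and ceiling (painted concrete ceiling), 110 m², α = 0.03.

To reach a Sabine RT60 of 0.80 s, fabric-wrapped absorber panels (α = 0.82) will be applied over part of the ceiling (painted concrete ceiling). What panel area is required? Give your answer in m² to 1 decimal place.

25.4

Summing Sᵢαᵢ: 38.012 + 0.162 + 0.488 + 4.400 + 3.300 → A₁ = 46.362 sabins.
V = 330 m³. Target absorption A₂ = 0.161 × 330 / 0.80 = 66.412 sabins.
ΔA needed = 66.412 − 46.362 = 20.050 sabins.
Each m² of panel replacing the ceiling (painted concrete ceiling) adds (0.82 − 0.03) = 0.79 sabins.
Panel area = 20.050 / 0.79 = 25.4 m².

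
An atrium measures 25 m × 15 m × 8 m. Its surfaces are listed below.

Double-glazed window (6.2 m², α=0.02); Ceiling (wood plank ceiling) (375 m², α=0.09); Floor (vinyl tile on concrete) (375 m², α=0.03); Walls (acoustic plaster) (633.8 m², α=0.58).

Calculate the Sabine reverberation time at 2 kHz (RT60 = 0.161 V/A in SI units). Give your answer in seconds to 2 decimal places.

A = Σ Sᵢαᵢ = 6.2×0.02 + 375×0.09 + 375×0.03 + 633.8×0.58 = 412.728 sabins.
Volume V = 25 × 15 × 8 = 3000 m³.
Sabine: RT60 = 0.161 × 3000 / 412.728 = 1.17 s.

1.17 seconds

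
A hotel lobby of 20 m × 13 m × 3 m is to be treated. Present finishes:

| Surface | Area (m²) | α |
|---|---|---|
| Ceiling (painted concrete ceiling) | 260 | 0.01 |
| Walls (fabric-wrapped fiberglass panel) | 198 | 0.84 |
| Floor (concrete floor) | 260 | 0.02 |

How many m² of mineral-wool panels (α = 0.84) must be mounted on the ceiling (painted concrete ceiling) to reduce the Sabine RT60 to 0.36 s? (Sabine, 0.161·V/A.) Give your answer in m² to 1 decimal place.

A₁ = Σ Sᵢαᵢ = 260*0.01 + 198*0.84 + 260*0.02 = 174.120 sabins.
Required A₂ = 0.161·780/0.36 = 348.833 sabins.
ΔA needed = 348.833 − 174.120 = 174.713 sabins.
Each m² of panel replacing the ceiling (painted concrete ceiling) adds (0.84 − 0.01) = 0.83 sabins.
Area = ΔA/Δα = 174.713/0.83 = 210.5 m².

210.5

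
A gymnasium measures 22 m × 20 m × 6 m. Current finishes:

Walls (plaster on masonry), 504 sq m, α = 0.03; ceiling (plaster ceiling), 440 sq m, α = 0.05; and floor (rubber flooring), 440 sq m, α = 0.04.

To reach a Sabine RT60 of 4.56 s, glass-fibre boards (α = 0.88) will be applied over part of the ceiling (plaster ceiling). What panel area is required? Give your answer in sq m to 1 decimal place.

46.4

Equivalent absorption area: A₁ = 504*0.03 + 440*0.05 + 440*0.04 = 54.720 sq m.
V = 2640 m³. Target absorption A₂ = 0.161 × 2640 / 4.56 = 93.211 sabins.
Absorption to add: 93.211 − 54.720 = 38.491 sabins.
Net gain per sq m: Δα = 0.88 − 0.05 = 0.83.
Panel area = 38.491 / 0.83 = 46.4 sq m.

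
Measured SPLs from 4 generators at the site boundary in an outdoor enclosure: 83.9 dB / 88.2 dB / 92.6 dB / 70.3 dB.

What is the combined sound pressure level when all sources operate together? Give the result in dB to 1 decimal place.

Sum in the linear (power) domain: Σ 10^(Lᵢ/10) = 10^(83.9/10) + 10^(88.2/10) + 10^(92.6/10) + 10^(70.3/10) = 2.737e+09.
Back to dB: 10·log₁₀ Σ = 94.4 dB.

94.4 dB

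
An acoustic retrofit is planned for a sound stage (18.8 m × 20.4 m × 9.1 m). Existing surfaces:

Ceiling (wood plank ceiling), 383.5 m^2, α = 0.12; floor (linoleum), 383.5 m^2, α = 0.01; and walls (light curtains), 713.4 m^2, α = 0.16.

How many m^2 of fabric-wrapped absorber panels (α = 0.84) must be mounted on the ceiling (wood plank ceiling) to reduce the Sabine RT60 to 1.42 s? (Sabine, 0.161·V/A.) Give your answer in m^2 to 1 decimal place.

A₁ = Σ Sᵢαᵢ = 383.5·0.12 + 383.5·0.01 + 713.4·0.16 = 163.999 sabins.
Required A₂ = 0.161·3490.032/1.42 = 395.701 sabins.
ΔA needed = 395.701 − 163.999 = 231.702 sabins.
Net gain per m^2: Δα = 0.84 − 0.12 = 0.72.
Area = ΔA/Δα = 231.702/0.72 = 321.8 m^2.

321.8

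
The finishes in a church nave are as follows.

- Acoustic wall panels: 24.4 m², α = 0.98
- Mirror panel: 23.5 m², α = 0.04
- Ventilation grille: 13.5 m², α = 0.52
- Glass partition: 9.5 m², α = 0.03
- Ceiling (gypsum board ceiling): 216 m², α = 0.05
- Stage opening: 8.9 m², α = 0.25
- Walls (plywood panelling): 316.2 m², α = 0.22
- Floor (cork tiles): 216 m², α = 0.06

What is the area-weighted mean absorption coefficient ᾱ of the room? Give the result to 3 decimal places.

Total surface area S = 828.0 m².
A = 24.4*0.98 + 23.5*0.04 + 13.5*0.52 + 9.5*0.03 + 216*0.05 + 8.9*0.25 + 316.2*0.22 + 216*0.06 = 127.706 sabins.
ᾱ = A/S = 0.154.

0.154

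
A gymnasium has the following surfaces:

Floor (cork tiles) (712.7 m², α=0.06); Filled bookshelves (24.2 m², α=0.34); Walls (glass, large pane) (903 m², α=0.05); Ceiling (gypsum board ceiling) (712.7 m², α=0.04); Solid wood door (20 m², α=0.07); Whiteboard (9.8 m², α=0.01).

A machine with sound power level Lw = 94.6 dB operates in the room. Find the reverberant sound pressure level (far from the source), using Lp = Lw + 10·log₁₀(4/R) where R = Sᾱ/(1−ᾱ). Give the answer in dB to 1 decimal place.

79.4 dB

Σ(Sᵢαᵢ) = 712.7·0.06 + 24.2·0.34 + 903·0.05 + 712.7·0.04 + 20·0.07 + 9.8·0.01 = 126.146; total area S = 2382.4 m².
ᾱ = 126.146/2382.4 = 0.0529; R = Sᾱ/(1−ᾱ) = 126.146/(1−0.0529) = 133.192 m².
Lp = Lw + 10 log₁₀(4/R) = 94.6 -15.22 = 79.4 dB.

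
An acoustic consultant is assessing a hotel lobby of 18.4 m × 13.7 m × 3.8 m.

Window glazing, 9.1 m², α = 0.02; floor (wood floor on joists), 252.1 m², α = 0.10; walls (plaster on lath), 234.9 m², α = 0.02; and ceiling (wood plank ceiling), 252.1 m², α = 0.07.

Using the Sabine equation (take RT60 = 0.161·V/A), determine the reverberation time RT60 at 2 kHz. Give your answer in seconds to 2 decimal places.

Equivalent absorption area: A = 9.1·0.02 + 252.1·0.10 + 234.9·0.02 + 252.1·0.07 = 47.737 m².
Volume V = 18.4 × 13.7 × 3.8 = 957.904 m³.
T = 0.161 V/A = 0.161·957.904/47.737 = 3.23 s.

3.23 s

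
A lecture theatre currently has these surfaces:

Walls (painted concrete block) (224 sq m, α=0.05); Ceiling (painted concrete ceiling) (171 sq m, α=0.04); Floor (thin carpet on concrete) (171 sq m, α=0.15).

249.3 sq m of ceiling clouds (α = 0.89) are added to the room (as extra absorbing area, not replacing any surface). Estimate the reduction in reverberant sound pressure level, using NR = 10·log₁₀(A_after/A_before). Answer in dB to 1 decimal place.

Total absorption A_before = 224*0.05 + 171*0.04 + 171*0.15
  = 11.200 + 6.840 + 25.650 = 43.690 sq m sabins.
Added absorption = 249.3 × 0.89 = 221.877 sabins.
New total A_after = 265.567 sabins.
NR = 10·log₁₀(265.567/43.690) = 7.8 dB.

7.8 dB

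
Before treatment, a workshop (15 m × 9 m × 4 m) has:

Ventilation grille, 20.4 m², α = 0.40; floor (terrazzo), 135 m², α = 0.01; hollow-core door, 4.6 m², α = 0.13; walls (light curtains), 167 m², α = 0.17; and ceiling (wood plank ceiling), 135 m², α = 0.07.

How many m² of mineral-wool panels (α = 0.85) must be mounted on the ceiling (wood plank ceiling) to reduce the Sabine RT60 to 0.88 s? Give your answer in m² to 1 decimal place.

65.2

Equivalent absorption area: A₁ = 20.4*0.40 + 135*0.01 + 4.6*0.13 + 167*0.17 + 135*0.07 = 47.948 m².
Required A₂ = 0.161·540/0.88 = 98.795 sabins.
ΔA needed = 98.795 − 47.948 = 50.847 sabins.
Net gain per m²: Δα = 0.85 − 0.07 = 0.78.
Area = ΔA/Δα = 50.847/0.78 = 65.2 m².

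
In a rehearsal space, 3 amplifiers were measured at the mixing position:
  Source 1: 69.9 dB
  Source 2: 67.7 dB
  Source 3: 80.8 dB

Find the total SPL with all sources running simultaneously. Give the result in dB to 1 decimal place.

81.3 dB

Sum in the linear (power) domain: Σ 10^(Lᵢ/10) = 10^(69.9/10) + 10^(67.7/10) + 10^(80.8/10) = 1.359e+08.
Back to dB: 10·log₁₀ Σ = 81.3 dB.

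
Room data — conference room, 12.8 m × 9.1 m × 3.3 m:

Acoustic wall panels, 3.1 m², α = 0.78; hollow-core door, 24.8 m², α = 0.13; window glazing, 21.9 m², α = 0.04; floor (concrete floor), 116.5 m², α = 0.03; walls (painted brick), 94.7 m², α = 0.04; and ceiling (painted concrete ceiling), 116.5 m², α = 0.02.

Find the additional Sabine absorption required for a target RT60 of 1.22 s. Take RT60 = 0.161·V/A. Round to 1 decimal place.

Equivalent absorption area: A₁ = 3.1·0.78 + 24.8·0.13 + 21.9·0.04 + 116.5·0.03 + 94.7·0.04 + 116.5·0.02 = 16.131 m².
V = 384.384 m³. Required absorption A₂ = 0.161 × 384.384 / 1.22 = 50.726 sabins.
ΔA = A₂ − A₁ = 50.726 − 16.131 = 34.6 sabins.

34.6 sabins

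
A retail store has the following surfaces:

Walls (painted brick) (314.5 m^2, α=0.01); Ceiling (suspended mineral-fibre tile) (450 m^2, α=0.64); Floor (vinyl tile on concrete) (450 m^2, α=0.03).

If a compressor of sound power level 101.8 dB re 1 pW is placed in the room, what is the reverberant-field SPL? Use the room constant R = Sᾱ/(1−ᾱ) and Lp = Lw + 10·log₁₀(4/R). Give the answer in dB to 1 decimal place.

81.7 dB

Σ(Sᵢαᵢ) = 314.5·0.01 + 450·0.64 + 450·0.03 = 304.645; total area S = 1214.5 m^2.
ᾱ = 304.645/1214.5 = 0.2508; R = Sᾱ/(1−ᾱ) = 304.645/(1−0.2508) = 406.627 m^2.
Lp = 101.8 + 10·log₁₀(4/406.627) = 101.8 + (-20.07) = 81.7 dB.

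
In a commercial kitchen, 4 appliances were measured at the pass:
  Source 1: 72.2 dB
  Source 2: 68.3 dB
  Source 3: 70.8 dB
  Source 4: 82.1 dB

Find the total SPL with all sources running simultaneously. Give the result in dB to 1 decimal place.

83.0 dB

Sum in the linear (power) domain: Σ 10^(Lᵢ/10) = 10^(72.2/10) + 10^(68.3/10) + 10^(70.8/10) + 10^(82.1/10) = 1.976e+08.
Back to dB: 10·log₁₀ Σ = 83.0 dB.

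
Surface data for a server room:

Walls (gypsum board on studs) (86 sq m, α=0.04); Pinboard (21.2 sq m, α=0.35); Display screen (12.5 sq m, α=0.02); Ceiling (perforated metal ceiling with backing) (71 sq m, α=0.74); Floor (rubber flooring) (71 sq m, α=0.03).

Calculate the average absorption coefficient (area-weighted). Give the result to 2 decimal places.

0.25

S = Σ Sᵢ = 86 + 21.2 + 12.5 + 71 + 71 = 261.7 sq m.
Weighted sum Σ Sα = 65.780.
ᾱ = 65.780 / 261.7 = 0.25.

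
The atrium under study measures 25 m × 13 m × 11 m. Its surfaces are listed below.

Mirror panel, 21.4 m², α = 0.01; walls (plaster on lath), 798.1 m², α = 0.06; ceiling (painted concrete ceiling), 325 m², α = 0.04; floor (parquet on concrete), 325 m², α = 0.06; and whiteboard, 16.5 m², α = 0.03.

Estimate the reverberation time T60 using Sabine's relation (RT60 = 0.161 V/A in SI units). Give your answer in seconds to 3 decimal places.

7.098 seconds

Summing Sᵢαᵢ: 0.214 + 47.886 + 13.000 + 19.500 + 0.495 → A = 81.095 sabins.
V = 25·13·11 = 3575 m³.
T = 0.161 V/A = 0.161·3575/81.095 = 7.098 s.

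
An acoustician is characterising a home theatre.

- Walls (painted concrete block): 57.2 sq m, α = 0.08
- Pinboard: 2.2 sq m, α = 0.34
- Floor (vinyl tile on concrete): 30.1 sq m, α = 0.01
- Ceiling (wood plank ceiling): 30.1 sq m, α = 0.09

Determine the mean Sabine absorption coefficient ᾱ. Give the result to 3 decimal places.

0.070

Total surface area S = 119.6 sq m.
Σ(Sᵢαᵢ) = 57.2·0.08 + 2.2·0.34 + 30.1·0.01 + 30.1·0.09 = 8.334.
ᾱ = A/S = 0.070.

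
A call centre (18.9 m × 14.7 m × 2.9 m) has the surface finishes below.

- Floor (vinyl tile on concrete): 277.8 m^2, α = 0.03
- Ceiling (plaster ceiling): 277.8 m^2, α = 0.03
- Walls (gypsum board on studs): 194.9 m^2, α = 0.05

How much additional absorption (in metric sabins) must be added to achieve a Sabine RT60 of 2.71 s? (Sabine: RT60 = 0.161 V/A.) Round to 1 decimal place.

Total absorption A₁ = 277.8×0.03 + 277.8×0.03 + 194.9×0.05
  = 8.334 + 8.334 + 9.745 = 26.413 m^2 sabins.
V = 805.707 m³. Required absorption A₂ = 0.161 × 805.707 / 2.71 = 47.867 sabins.
Shortfall: 47.867 − 26.413 = 21.5 sabins.

21.5 sabins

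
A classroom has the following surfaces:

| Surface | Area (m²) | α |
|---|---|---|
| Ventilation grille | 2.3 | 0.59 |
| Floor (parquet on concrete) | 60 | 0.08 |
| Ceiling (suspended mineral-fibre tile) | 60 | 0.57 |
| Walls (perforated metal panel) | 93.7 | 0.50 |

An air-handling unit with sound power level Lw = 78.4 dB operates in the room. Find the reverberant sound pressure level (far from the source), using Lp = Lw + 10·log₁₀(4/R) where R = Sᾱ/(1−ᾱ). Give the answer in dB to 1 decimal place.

62.8 dB

Σ(Sᵢαᵢ) = 2.3·0.59 + 60·0.08 + 60·0.57 + 93.7·0.50 = 87.207; total area S = 216.0 m².
ᾱ = 0.4037, so room constant R = A/(1−ᾱ) = 146.247 m².
Lp = 78.4 + 10·log₁₀(4/146.247) = 78.4 + (-15.63) = 62.8 dB.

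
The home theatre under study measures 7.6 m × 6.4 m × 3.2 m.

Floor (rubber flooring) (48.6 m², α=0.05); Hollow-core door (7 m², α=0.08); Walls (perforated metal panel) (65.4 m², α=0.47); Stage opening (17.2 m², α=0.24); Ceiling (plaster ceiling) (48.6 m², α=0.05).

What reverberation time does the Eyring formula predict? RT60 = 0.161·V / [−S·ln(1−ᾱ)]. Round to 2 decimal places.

0.55 seconds

Total surface area S = 48.6 + 7 + 65.4 + 17.2 + 48.6 = 186.8 m².
Absorption A = 48.6×0.05 + 7×0.08 + 65.4×0.47 + 17.2×0.24 + 48.6×0.05 = 40.286 sabins.
Mean coefficient ᾱ = A/S = 0.2157.
Eyring denominator: −S ln(1−ᾱ) = 45.386.
V = 7.6 × 6.4 × 3.2 = 155.648 m³.
T = 0.161·V/[−S·ln(1−ᾱ)] = 0.161·155.648/45.386 = 0.55 s.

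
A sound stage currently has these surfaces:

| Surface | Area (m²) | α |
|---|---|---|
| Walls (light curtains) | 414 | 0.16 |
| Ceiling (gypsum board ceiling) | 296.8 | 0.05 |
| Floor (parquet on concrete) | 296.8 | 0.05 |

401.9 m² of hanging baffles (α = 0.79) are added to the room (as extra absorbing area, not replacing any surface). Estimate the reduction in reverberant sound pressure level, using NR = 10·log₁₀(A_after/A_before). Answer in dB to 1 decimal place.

6.3 dB

Equivalent absorption area: A_before = 414*0.16 + 296.8*0.05 + 296.8*0.05 = 95.920 m².
Treatment contributes 401.9·0.79 = 317.501 sabins.
A_after = 95.920 + 317.501 = 413.421 sabins.
NR = 10·log₁₀(413.421/95.920) = 6.3 dB.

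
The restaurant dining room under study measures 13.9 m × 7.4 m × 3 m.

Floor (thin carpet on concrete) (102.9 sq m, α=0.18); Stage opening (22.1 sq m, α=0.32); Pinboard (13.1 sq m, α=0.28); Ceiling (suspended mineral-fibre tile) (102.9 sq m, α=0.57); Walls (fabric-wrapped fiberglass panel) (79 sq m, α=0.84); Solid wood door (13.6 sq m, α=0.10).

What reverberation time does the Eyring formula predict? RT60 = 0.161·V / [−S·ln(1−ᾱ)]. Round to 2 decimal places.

0.24 seconds

S = Σ Sᵢ = 333.6 sq m.
Σ(Sᵢαᵢ) = 102.9×0.18 + 22.1×0.32 + 13.1×0.28 + 102.9×0.57 + 79×0.84 + 13.6×0.10 = 155.635.
Mean coefficient ᾱ = A/S = 0.4665.
Eyring denominator: −S ln(1−ᾱ) = 209.600.
V = 13.9 × 7.4 × 3 = 308.58 m³.
RT60 = 0.161 × 308.58 / 209.600 = 0.24 s.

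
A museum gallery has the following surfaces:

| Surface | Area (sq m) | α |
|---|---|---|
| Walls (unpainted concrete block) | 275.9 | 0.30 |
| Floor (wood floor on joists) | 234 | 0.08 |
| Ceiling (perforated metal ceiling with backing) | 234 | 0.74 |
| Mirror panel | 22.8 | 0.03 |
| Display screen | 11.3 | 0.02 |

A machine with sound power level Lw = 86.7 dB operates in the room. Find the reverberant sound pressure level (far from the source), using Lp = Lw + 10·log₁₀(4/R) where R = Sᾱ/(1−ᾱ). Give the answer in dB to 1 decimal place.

66.4 dB

A = 275.560 sabins; S = 778.0 sq m.
ᾱ = 275.560/778.0 = 0.3542; R = Sᾱ/(1−ᾱ) = 275.560/(1−0.3542) = 426.696 sq m.
Lp = 86.7 + 10·log₁₀(4/426.696) = 86.7 + (-20.28) = 66.4 dB.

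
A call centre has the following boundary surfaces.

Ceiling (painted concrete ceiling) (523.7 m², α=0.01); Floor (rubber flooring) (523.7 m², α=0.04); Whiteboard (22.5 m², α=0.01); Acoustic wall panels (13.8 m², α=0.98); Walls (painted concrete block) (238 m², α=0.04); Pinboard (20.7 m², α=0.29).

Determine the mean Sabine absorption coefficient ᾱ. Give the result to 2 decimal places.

Total surface area S = 1342.4 m².
Σ(Sᵢαᵢ) = 523.7·0.01 + 523.7·0.04 + 22.5·0.01 + 13.8·0.98 + 238·0.04 + 20.7·0.29 = 55.457.
ᾱ = A/S = 0.04.

0.04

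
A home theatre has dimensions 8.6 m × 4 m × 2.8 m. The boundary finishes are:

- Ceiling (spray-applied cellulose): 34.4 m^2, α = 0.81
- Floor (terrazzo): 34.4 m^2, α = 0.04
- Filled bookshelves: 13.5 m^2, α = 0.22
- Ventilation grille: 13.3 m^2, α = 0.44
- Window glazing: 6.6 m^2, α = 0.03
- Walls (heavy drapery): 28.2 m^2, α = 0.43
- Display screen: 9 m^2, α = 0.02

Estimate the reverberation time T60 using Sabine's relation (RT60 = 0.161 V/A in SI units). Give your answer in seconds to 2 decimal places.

Summing Sᵢαᵢ: 27.864 + 1.376 + 2.970 + 5.852 + 0.198 + 12.126 + 0.180 → A = 50.566 sabins.
Room volume: 96.32 m³.
T = 0.161 V/A = 0.161·96.32/50.566 = 0.31 s.

0.31 seconds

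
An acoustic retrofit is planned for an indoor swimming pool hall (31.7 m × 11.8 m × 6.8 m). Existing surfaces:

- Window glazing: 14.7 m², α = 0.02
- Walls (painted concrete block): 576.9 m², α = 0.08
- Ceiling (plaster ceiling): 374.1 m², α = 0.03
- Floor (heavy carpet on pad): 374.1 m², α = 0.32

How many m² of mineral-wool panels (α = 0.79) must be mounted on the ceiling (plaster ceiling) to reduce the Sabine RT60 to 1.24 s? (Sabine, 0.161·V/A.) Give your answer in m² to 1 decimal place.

201.2

Equivalent absorption area: A₁ = 14.7×0.02 + 576.9×0.08 + 374.1×0.03 + 374.1×0.32 = 177.381 m².
V = 2543.608 m³. Target absorption A₂ = 0.161 × 2543.608 / 1.24 = 330.259 sabins.
Absorption to add: 330.259 − 177.381 = 152.878 sabins.
Each m² of panel replacing the ceiling (plaster ceiling) adds (0.79 − 0.03) = 0.76 sabins.
Area = ΔA/Δα = 152.878/0.76 = 201.2 m².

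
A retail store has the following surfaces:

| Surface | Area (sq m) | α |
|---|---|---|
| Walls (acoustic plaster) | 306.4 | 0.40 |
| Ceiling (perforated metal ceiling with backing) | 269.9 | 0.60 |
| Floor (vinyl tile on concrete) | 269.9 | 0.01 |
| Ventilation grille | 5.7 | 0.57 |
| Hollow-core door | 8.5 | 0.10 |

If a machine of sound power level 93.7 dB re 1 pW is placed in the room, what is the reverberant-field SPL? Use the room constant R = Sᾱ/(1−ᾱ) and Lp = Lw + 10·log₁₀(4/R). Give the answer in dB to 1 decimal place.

73.3 dB

Σ(Sᵢαᵢ) = 306.4×0.40 + 269.9×0.60 + 269.9×0.01 + 5.7×0.57 + 8.5×0.10 = 291.298; total area S = 860.4 sq m.
ᾱ = 0.3386, so room constant R = A/(1−ᾱ) = 440.426 sq m.
Lp = 93.7 + 10·log₁₀(4/440.426) = 93.7 + (-20.42) = 73.3 dB.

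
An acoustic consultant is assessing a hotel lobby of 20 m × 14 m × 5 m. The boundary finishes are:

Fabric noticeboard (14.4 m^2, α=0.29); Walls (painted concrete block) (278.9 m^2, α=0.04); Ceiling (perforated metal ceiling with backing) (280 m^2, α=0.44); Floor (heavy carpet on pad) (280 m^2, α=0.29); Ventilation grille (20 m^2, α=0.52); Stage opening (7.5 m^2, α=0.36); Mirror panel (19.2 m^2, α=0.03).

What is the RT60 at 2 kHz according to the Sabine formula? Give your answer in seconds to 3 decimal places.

0.966 s

Equivalent absorption area: A = 14.4·0.29 + 278.9·0.04 + 280·0.44 + 280·0.29 + 20·0.52 + 7.5·0.36 + 19.2·0.03 = 233.408 m^2.
Room volume: 1400 m³.
RT60 = 0.161 · V / A = 0.161 × 1400 / 233.408 = 0.966 s.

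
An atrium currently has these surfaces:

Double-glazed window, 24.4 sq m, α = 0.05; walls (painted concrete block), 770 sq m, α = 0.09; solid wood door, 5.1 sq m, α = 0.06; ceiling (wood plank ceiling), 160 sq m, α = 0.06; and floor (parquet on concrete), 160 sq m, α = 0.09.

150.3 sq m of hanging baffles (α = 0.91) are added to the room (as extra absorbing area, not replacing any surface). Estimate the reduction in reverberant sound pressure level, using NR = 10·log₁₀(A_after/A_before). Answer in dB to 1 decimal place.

3.9 dB

Total absorption A_before = 24.4·0.05 + 770·0.09 + 5.1·0.06 + 160·0.06 + 160·0.09
  = 1.220 + 69.300 + 0.306 + 9.600 + 14.400 = 94.826 sq m sabins.
Treatment contributes 150.3·0.91 = 136.773 sabins.
New total A_after = 231.599 sabins.
NR = 10·log₁₀(231.599/94.826) = 3.9 dB.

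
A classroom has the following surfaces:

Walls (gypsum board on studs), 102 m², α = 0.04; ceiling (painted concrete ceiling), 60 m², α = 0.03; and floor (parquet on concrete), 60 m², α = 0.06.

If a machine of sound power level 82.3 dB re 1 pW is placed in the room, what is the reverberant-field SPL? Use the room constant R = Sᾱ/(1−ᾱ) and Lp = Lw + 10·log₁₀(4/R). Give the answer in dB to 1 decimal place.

Σ(Sᵢαᵢ) = 102×0.04 + 60×0.03 + 60×0.06 = 9.480; total area S = 222.0 m².
ᾱ = 9.480/222.0 = 0.0427; R = Sᾱ/(1−ᾱ) = 9.480/(1−0.0427) = 9.903 m².
Lp = Lw + 10 log₁₀(4/R) = 82.3 -3.94 = 78.4 dB.

78.4 dB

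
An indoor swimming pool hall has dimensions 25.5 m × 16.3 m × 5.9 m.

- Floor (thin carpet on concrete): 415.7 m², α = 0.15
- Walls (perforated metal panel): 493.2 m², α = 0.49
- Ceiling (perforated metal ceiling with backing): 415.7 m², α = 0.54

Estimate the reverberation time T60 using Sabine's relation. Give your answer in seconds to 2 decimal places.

0.75 sec

A = Σ Sᵢαᵢ = 415.7·0.15 + 493.2·0.49 + 415.7·0.54 = 528.501 sabins.
Volume V = 25.5 × 16.3 × 5.9 = 2452.335 m³.
T = 0.161 V/A = 0.161·2452.335/528.501 = 0.75 s.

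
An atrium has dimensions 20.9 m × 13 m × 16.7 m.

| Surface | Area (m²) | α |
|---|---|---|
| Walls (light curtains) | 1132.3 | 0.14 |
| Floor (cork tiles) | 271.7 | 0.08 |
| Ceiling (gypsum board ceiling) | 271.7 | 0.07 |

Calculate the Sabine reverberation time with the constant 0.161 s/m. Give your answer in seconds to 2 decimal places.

3.67 s

Summing Sᵢαᵢ: 158.522 + 21.736 + 19.019 → A = 199.277 sabins.
V = 20.9·13·16.7 = 4537.39 m³.
Sabine: RT60 = 0.161 × 4537.39 / 199.277 = 3.67 s.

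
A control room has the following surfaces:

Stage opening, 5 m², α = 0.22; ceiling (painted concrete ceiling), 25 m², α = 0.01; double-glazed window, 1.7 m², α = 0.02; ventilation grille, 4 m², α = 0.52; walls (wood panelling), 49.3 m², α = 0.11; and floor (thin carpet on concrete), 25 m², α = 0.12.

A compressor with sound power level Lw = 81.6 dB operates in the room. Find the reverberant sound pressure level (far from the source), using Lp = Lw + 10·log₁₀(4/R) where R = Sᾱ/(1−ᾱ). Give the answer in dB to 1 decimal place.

76.4 dB

Σ(Sᵢαᵢ) = 5·0.22 + 25·0.01 + 1.7·0.02 + 4·0.52 + 49.3·0.11 + 25·0.12 = 11.887; total area S = 110.0 m².
ᾱ = 0.1081, so room constant R = A/(1−ᾱ) = 13.328 m².
Lp = Lw + 10 log₁₀(4/R) = 81.6 -5.23 = 76.4 dB.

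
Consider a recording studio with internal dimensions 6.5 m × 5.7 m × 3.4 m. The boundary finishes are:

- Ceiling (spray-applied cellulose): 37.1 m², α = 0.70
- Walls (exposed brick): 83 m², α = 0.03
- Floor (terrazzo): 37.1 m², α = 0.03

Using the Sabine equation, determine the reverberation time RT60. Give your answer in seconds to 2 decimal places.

A = Σ Sᵢαᵢ = 37.1×0.70 + 83×0.03 + 37.1×0.03 = 29.573 sabins.
Room volume: 125.97 m³.
RT60 = 0.161 · V / A = 0.161 × 125.97 / 29.573 = 0.69 s.

0.69 seconds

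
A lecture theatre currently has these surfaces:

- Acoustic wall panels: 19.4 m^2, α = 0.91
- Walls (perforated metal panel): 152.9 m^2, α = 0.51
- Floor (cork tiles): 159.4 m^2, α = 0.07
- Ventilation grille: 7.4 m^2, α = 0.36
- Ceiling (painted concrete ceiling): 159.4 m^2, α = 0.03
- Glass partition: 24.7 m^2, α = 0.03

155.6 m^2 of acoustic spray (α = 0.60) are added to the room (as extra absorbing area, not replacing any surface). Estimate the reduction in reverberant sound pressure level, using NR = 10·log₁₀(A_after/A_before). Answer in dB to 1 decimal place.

Equivalent absorption area: A_before = 19.4*0.91 + 152.9*0.51 + 159.4*0.07 + 7.4*0.36 + 159.4*0.03 + 24.7*0.03 = 114.978 m^2.
Added absorption = 155.6 × 0.60 = 93.360 sabins.
A_after = 114.978 + 93.360 = 208.338 sabins.
Reduction = 10 log₁₀(A_after/A_before) = 10 log₁₀(1.8120) = 2.6 dB.

2.6 dB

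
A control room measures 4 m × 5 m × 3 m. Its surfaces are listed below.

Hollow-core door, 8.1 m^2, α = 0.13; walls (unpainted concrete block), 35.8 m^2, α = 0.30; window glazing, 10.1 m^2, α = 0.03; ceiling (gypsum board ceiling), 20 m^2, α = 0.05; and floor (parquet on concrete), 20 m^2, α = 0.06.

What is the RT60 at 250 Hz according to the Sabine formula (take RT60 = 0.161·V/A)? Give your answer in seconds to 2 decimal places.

A = Σ Sᵢαᵢ = 8.1·0.13 + 35.8·0.30 + 10.1·0.03 + 20·0.05 + 20·0.06 = 14.296 sabins.
Room volume: 60 m³.
RT60 = 0.161 · V / A = 0.161 × 60 / 14.296 = 0.68 s.

0.68 s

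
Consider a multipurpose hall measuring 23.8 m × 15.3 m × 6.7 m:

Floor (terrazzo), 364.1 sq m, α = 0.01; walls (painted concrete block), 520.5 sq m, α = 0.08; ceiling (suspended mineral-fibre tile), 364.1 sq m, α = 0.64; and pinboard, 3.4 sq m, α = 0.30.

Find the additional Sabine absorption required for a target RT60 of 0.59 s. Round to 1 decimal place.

386.4 sabins

Equivalent absorption area: A₁ = 364.1·0.01 + 520.5·0.08 + 364.1·0.64 + 3.4·0.30 = 279.325 sq m.
V = 2439.738 m³. Required absorption A₂ = 0.161 × 2439.738 / 0.59 = 665.759 sabins.
ΔA = A₂ − A₁ = 665.759 − 279.325 = 386.4 sabins.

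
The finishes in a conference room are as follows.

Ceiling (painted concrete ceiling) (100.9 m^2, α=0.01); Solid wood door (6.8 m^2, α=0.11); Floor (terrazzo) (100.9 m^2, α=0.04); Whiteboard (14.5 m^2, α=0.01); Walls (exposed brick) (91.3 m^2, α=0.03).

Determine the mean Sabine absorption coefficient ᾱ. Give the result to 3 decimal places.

0.028

S = Σ Sᵢ = 100.9 + 6.8 + 100.9 + 14.5 + 91.3 = 314.4 m^2.
A = 100.9*0.01 + 6.8*0.11 + 100.9*0.04 + 14.5*0.01 + 91.3*0.03 = 8.677 sabins.
ᾱ = A/S = 0.028.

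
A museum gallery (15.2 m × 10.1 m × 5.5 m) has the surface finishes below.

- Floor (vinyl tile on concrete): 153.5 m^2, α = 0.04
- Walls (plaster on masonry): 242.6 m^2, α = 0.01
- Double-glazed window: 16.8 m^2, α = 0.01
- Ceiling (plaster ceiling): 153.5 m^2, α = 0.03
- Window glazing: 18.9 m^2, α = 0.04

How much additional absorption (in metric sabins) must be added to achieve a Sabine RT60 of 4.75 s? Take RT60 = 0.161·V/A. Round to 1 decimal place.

Equivalent absorption area: A₁ = 153.5×0.04 + 242.6×0.01 + 16.8×0.01 + 153.5×0.03 + 18.9×0.04 = 14.095 m^2.
For T = 4.75 s, need A₂ = 0.161·V/T = 0.161·844.36/4.75 = 28.619 sabins.
ΔA = A₂ − A₁ = 28.619 − 14.095 = 14.5 sabins.

14.5 sabins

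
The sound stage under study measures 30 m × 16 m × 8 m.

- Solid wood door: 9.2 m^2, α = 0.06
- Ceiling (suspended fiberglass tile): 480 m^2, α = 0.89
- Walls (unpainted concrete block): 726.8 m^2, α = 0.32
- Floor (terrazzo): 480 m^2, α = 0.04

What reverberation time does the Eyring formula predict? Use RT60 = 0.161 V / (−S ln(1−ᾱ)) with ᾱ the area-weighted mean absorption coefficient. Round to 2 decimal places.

0.71 sec

Total surface area S = 9.2 + 480 + 726.8 + 480 = 1696.0 m^2.
Σ(Sᵢαᵢ) = 9.2×0.06 + 480×0.89 + 726.8×0.32 + 480×0.04 = 679.528.
Mean coefficient ᾱ = A/S = 0.4007.
Eyring denominator: −S ln(1−ᾱ) = 868.340.
V = 30 × 16 × 8 = 3840 m³.
T = 0.161·V/[−S·ln(1−ᾱ)] = 0.161·3840/868.340 = 0.71 s.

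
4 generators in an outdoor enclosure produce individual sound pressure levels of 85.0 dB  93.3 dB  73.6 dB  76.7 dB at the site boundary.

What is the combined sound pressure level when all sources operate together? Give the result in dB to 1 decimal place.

94.0 dB

Converting to relative power and adding: 10^(85.0/10) + 10^(93.3/10) + 10^(73.6/10) + 10^(76.7/10) = 2.524e+09.
L_total = 10·log₁₀(2.524e+09) = 94.0 dB.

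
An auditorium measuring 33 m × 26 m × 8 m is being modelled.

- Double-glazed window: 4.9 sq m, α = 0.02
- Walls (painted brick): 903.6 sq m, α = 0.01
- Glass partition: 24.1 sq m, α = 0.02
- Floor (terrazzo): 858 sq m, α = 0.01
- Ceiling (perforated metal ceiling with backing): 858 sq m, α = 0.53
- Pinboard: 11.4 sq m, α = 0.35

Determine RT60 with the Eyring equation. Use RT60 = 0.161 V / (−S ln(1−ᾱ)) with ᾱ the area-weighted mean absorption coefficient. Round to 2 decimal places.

2.10 s

S = Σ Sᵢ = 2660.0 sq m.
Absorption A = 4.9·0.02 + 903.6·0.01 + 24.1·0.02 + 858·0.01 + 858·0.53 + 11.4·0.35 = 476.926 sabins.
Mean coefficient ᾱ = A/S = 0.1793.
−S·ln(1−ᾱ) = −2660.0 × ln(1 − 0.1793) = 525.610.
V = 33 × 26 × 8 = 6864 m³.
T = 0.161·V/[−S·ln(1−ᾱ)] = 0.161·6864/525.610 = 2.10 s.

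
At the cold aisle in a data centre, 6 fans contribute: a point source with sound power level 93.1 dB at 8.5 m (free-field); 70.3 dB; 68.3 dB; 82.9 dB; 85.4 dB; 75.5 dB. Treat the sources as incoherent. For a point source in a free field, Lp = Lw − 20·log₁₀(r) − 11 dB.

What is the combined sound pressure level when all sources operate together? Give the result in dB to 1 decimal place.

Source at 8.5 m: Lp = 93.1 − 20·log₁₀(8.5) − 11 = 63.5 dB.
Converting to relative power and adding: 10^(63.5/10) + 10^(70.3/10) + 10^(68.3/10) + 10^(82.9/10) + 10^(85.4/10) + 10^(75.5/10) = 5.969e+08.
L_total = 10·log₁₀(5.969e+08) = 87.8 dB.

87.8 dB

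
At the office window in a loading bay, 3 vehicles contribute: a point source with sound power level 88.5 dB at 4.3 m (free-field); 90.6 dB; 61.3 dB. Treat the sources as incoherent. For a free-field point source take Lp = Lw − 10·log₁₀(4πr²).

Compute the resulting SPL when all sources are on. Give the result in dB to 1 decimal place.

90.6 dB

Source at 4.3 m: Lp = 88.5 − 10·log₁₀(4π·4.3²) = 88.5 − 10·log₁₀(232.352) = 64.8 dB.
Converting to relative power and adding: 10^(64.8/10) + 10^(90.6/10) + 10^(61.3/10) = 1.153e+09.
Back to dB: 10·log₁₀ Σ = 90.6 dB.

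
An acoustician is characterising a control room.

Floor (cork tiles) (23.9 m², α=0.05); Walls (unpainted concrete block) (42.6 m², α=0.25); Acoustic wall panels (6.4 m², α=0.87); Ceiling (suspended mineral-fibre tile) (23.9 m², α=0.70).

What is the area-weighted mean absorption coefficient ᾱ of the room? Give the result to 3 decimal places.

0.353

S = Σ Sᵢ = 23.9 + 42.6 + 6.4 + 23.9 = 96.8 m².
Weighted sum Σ Sα = 34.143.
ᾱ = 34.143 / 96.8 = 0.353.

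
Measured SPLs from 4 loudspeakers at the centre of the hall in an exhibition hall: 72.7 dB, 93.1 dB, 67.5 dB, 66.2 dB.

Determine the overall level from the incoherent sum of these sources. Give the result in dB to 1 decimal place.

Σ 10^(Lᵢ/10) = 2.07e+09.
Combined level = 10 log₁₀(2.07e+09) = 93.2 dB.

93.2 dB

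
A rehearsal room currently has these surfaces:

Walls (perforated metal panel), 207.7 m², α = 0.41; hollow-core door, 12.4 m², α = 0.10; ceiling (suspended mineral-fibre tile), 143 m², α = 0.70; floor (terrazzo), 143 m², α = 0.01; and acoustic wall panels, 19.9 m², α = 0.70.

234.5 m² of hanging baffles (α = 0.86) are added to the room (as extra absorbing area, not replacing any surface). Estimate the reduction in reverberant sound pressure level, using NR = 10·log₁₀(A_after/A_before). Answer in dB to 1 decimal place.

A_before = Σ Sᵢαᵢ = 207.7·0.41 + 12.4·0.10 + 143·0.70 + 143·0.01 + 19.9·0.70 = 201.857 sabins.
Treatment contributes 234.5·0.86 = 201.670 sabins.
New total A_after = 403.527 sabins.
NR = 10·log₁₀(403.527/201.857) = 3.0 dB.

3.0 dB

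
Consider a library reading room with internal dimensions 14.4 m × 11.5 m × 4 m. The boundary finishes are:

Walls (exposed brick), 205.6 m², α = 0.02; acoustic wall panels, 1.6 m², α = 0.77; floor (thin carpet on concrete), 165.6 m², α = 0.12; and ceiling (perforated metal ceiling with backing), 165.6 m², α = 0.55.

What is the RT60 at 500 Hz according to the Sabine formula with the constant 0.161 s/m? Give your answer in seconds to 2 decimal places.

0.92 s

Equivalent absorption area: A = 205.6×0.02 + 1.6×0.77 + 165.6×0.12 + 165.6×0.55 = 116.296 m².
Room volume: 662.4 m³.
RT60 = 0.161 · V / A = 0.161 × 662.4 / 116.296 = 0.92 s.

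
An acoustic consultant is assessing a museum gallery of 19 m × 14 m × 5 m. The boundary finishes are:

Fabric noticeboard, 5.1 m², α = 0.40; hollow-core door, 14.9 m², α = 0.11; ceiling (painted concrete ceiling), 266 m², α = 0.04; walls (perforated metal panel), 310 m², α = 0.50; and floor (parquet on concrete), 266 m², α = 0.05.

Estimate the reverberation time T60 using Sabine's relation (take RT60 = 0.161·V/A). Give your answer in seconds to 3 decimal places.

1.173 sec

Equivalent absorption area: A = 5.1·0.40 + 14.9·0.11 + 266·0.04 + 310·0.50 + 266·0.05 = 182.619 m².
V = 19·14·5 = 1330 m³.
RT60 = 0.161 · V / A = 0.161 × 1330 / 182.619 = 1.173 s.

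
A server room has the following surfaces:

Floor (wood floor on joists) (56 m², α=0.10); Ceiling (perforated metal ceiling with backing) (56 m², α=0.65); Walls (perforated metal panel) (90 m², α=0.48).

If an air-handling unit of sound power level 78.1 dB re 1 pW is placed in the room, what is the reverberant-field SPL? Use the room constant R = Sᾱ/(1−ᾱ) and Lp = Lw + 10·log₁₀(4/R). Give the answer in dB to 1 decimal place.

62.4 dB

Σ(Sᵢαᵢ) = 56×0.10 + 56×0.65 + 90×0.48 = 85.200; total area S = 202.0 m².
ᾱ = 85.200/202.0 = 0.4218; R = Sᾱ/(1−ᾱ) = 85.200/(1−0.4218) = 147.354 m².
Lp = Lw + 10 log₁₀(4/R) = 78.1 -15.66 = 62.4 dB.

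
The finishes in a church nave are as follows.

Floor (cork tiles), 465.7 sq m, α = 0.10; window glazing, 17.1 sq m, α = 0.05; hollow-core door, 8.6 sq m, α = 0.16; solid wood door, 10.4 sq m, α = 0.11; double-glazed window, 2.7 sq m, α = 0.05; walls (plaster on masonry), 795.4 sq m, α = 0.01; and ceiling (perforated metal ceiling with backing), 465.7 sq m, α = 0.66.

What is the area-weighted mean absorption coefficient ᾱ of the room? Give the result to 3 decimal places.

Total surface area S = 1765.6 sq m.
Σ(Sᵢαᵢ) = 465.7*0.10 + 17.1*0.05 + 8.6*0.16 + 10.4*0.11 + 2.7*0.05 + 795.4*0.01 + 465.7*0.66 = 365.396.
ᾱ = 365.396 / 1765.6 = 0.207.

0.207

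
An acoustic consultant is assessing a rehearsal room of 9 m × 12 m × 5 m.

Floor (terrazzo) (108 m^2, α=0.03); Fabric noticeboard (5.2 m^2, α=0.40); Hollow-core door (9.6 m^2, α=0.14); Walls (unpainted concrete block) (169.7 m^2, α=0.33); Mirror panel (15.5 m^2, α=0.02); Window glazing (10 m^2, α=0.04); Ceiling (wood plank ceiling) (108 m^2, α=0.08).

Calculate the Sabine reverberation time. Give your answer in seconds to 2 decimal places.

1.21 sec

Summing Sᵢαᵢ: 3.240 + 2.080 + 1.344 + 56.001 + 0.310 + 0.400 + 8.640 → A = 72.015 sabins.
V = 9·12·5 = 540 m³.
RT60 = 0.161 · V / A = 0.161 × 540 / 72.015 = 1.21 s.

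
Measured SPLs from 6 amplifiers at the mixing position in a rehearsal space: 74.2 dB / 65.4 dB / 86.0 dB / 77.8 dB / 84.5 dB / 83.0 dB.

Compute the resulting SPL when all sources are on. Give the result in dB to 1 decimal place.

89.9 dB

Σ 10^(Lᵢ/10) = 9.695e+08.
L_total = 10·log₁₀(9.695e+08) = 89.9 dB.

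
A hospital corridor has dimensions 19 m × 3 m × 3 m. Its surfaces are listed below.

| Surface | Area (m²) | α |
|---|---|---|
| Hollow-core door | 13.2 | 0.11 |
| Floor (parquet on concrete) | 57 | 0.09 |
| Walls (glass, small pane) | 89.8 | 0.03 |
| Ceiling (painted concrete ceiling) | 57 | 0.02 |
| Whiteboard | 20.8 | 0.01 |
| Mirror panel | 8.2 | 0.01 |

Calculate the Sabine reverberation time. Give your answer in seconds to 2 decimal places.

2.57 s

Equivalent absorption area: A = 13.2·0.11 + 57·0.09 + 89.8·0.03 + 57·0.02 + 20.8·0.01 + 8.2·0.01 = 10.706 m².
Volume V = 19 × 3 × 3 = 171 m³.
Sabine: RT60 = 0.161 × 171 / 10.706 = 2.57 s.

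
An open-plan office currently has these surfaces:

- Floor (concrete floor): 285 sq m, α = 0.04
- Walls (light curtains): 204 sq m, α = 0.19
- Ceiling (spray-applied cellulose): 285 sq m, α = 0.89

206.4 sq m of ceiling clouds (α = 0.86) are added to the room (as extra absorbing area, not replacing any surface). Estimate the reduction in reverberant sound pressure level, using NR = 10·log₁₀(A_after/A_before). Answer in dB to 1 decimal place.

2.0 dB

Equivalent absorption area: A_before = 285×0.04 + 204×0.19 + 285×0.89 = 303.810 sq m.
Added absorption = 206.4 × 0.86 = 177.504 sabins.
A_after = 303.810 + 177.504 = 481.314 sabins.
Reduction = 10 log₁₀(A_after/A_before) = 10 log₁₀(1.5843) = 2.0 dB.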